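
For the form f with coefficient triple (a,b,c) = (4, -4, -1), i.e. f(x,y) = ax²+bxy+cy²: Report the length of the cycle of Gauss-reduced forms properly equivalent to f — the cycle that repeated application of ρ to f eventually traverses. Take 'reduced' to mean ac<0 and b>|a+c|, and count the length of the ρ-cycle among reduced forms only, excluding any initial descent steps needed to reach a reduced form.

D = 32, ⌊√D⌋ = 5
descent: ρ → (-1,4,4)  [lands on river]
river: ρ → (4,4,-1)
ρ-cycle length = 2 (tail of 1 descent step not counted)

2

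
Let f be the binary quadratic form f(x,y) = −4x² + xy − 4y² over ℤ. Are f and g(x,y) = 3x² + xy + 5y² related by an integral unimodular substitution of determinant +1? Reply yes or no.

D₁ = -63, D₂ = -59
discriminants differ ⇒ not SL₂(ℤ)-equivalent

no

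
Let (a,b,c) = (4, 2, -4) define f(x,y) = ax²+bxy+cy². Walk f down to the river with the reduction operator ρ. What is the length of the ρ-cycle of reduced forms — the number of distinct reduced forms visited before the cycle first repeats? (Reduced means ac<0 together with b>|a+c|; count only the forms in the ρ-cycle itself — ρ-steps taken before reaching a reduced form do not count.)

D = 68, ⌊√D⌋ = 8
river: ρ → (-4,6,2)
river: ρ → (2,6,-4)
river: ρ → (-4,2,4)
river: ρ → (4,6,-2)
river: ρ → (-2,6,4)
river: ρ → (4,2,-4)
ρ-cycle length = 6 (tail of 0 descent steps not counted)

6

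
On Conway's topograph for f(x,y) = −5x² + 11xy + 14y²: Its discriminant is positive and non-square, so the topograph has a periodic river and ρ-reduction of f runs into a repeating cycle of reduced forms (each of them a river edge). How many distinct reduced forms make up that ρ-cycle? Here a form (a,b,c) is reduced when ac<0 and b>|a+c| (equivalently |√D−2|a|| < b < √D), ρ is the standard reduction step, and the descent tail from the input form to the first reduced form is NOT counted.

D = 401, ⌊√D⌋ = 20
river: ρ → (14,17,-2)
river: ρ → (-2,19,5)
river: ρ → (5,11,-14)
river: ρ → (-14,17,2)
river: ρ → (2,19,-5)
river: ρ → (-5,11,14)
ρ-cycle length = 6 (tail of 0 descent steps not counted)

6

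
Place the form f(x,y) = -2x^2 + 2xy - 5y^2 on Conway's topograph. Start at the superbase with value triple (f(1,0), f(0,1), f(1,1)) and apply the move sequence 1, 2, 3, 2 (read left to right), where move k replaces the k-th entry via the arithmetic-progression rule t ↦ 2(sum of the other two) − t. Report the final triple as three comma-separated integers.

start (-2,-5,-5) = (f(1,0),f(0,1),f(1,1))
replace slot 1: 2·((-5)+(-5)) − (-2) = -18 → (-18,-5,-5)
replace slot 2: 2·((-18)+(-5)) − (-5) = -41 → (-18,-41,-5)
replace slot 3: 2·((-18)+(-41)) − (-5) = -113 → (-18,-41,-113)
replace slot 2: 2·((-18)+(-113)) − (-41) = -221 → (-18,-221,-113)

-18,-221,-113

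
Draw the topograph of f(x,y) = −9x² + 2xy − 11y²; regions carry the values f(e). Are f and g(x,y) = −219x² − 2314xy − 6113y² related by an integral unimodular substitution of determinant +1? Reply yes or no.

D₁ = -392, D₂ = -392
f is negative-definite; reduce −f:
−f: reduced (well bottom): (9,-2,11) with a≤c, −a<b≤a
flip sign back: reduced form of f is (-9,2,-11)
g is negative-definite; reduce −g:
−g: translate: b→124 (≡2314 mod 438), so (219,2314,6113)→(219,124,18)
−g: flip: (219,124,18)→(18,-124,219)
−g: translate: b→-16 (≡-124 mod 36), so (18,-124,219)→(18,-16,9)
−g: flip: (18,-16,9)→(9,16,18)
−g: translate: b→-2 (≡16 mod 18), so (9,16,18)→(9,-2,11)
−g: reduced (well bottom): (9,-2,11) with a≤c, −a<b≤a
flip sign back: reduced form of g is (-9,2,-11)
reduced forms (-9, 2, -11) vs (-9, 2, -11) ⇒ equivalent

yes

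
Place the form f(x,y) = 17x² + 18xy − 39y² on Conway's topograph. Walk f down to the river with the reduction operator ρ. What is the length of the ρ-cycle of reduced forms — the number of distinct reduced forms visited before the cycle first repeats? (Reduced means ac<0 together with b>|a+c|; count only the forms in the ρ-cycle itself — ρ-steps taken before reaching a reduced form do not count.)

D = 2976, ⌊√D⌋ = 54
descent: ρ → (-39,-18,17)
descent: ρ → (17,52,-4)  [lands on river]
river: ρ → (-4,52,17)
river: ρ → (17,50,-7)
river: ρ → (-7,48,24)
river: ρ → (24,48,-7)
river: ρ → (-7,50,17)
ρ-cycle length = 6 (tail of 2 descent steps not counted)

6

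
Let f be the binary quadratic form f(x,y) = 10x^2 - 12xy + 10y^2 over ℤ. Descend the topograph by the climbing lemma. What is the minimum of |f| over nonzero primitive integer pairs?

translate: b→8 (≡-12 mod 20), so (10,-12,10)→(10,8,8)
flip: (10,8,8)→(8,-8,10)
translate: b→8 (≡-8 mod 16), so (8,-8,10)→(8,8,10)
reduced (well bottom): (8,8,10) with a≤c, −a<b≤a
well minimum = a = 8

8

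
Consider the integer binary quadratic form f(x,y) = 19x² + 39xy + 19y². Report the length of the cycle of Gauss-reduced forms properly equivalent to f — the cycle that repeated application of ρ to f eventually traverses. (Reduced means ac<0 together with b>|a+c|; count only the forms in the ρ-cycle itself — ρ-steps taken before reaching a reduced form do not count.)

D = 77, ⌊√D⌋ = 8
descent: ρ → (19,-1,-1)
descent: ρ → (-1,7,7)  [lands on river]
river: ρ → (7,7,-1)
ρ-cycle length = 2 (tail of 2 descent steps not counted)

2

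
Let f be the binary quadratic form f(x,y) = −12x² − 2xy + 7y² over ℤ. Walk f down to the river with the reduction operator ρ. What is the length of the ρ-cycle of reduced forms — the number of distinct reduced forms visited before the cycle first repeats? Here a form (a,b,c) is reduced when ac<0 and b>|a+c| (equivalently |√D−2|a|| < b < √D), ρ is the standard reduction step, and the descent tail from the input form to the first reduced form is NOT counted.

D = 340, ⌊√D⌋ = 18
descent: ρ → (7,16,-3)  [lands on river]
river: ρ → (-3,14,12)
river: ρ → (12,10,-5)
river: ρ → (-5,10,12)
river: ρ → (12,14,-3)
river: ρ → (-3,16,7)
river: ρ → (7,12,-7)
river: ρ → (-7,16,3)
river: ρ → (3,14,-12)
river: ρ → (-12,10,5)
river: ρ → (5,10,-12)
river: ρ → (-12,14,3)
river: ρ → (3,16,-7)
river: ρ → (-7,12,7)
ρ-cycle length = 14 (tail of 1 descent step not counted)

14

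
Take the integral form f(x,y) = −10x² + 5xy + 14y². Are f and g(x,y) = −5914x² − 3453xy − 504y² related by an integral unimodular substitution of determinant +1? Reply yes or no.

D₁ = 585, D₂ = 585
river cycle of f (length 12): (14, 23, -1), (-1, 23, 14), (14, 5, -10), (-10, 15, 9), (9, 21, -4), (-4, 19, 14), (14, 9, -9), (-9, 9, 14), (14, 19, -4), (-4, 21, 9), … (2 more)
river cycle of g (length 12): (-10, 5, 14), (14, 23, -1), (-1, 23, 14), (14, 5, -10), (-10, 15, 9), (9, 21, -4), (-4, 19, 14), (14, 9, -9), (-9, 9, 14), (14, 19, -4), … (2 more)
cycles coincide ⇒ equivalent

yes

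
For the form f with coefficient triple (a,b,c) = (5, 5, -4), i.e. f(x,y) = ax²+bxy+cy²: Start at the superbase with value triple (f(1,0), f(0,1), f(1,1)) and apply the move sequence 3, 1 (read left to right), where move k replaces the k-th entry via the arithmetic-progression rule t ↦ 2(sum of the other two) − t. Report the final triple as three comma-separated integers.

start (5,-4,6) = (f(1,0),f(0,1),f(1,1))
replace slot 3: 2·(5+(-4)) − 6 = -4 → (5,-4,-4)
replace slot 1: 2·((-4)+(-4)) − 5 = -21 → (-21,-4,-4)

-21,-4,-4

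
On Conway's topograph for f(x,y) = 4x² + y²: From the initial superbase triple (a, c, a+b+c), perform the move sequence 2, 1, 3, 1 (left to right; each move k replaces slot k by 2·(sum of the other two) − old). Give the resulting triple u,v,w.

start (4,1,5) = (f(1,0),f(0,1),f(1,1))
replace slot 2: 2·(4+5) − 1 = 17 → (4,17,5)
replace slot 1: 2·(17+5) − 4 = 40 → (40,17,5)
replace slot 3: 2·(40+17) − 5 = 109 → (40,17,109)
replace slot 1: 2·(17+109) − 40 = 212 → (212,17,109)

212,17,109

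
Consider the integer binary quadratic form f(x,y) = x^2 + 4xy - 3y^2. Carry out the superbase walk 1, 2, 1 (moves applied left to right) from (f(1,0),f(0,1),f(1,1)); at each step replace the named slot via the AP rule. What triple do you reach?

start (1,-3,2) = (f(1,0),f(0,1),f(1,1))
replace slot 1: 2·((-3)+2) − 1 = -3 → (-3,-3,2)
replace slot 2: 2·((-3)+2) − (-3) = 1 → (-3,1,2)
replace slot 1: 2·(1+2) − (-3) = 9 → (9,1,2)

9,1,2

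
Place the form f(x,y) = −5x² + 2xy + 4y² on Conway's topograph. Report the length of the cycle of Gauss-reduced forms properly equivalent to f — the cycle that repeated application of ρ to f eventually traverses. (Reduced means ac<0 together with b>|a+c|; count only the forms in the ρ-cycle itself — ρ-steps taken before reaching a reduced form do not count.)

D = 84, ⌊√D⌋ = 9
river: ρ → (4,6,-3)
river: ρ → (-3,6,4)
river: ρ → (4,2,-5)
river: ρ → (-5,8,1)
river: ρ → (1,8,-5)
river: ρ → (-5,2,4)
ρ-cycle length = 6 (tail of 0 descent steps not counted)

6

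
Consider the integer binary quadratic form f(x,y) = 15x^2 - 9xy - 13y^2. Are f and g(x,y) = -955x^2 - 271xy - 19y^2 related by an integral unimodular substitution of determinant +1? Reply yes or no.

D₁ = 861, D₂ = 861
river cycle of f (length 8): (-13, 9, 15), (15, 21, -7), (-7, 21, 15), (15, 9, -13), (-13, 17, 11), (11, 27, -3), (-3, 27, 11), (11, 17, -13)
river cycle of g (length 8): (11, 17, -13), (-13, 9, 15), (15, 21, -7), (-7, 21, 15), (15, 9, -13), (-13, 17, 11), (11, 27, -3), (-3, 27, 11)
cycles coincide ⇒ equivalent

yes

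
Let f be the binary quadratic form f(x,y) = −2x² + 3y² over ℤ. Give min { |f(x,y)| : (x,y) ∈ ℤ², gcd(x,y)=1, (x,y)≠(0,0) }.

descent: ρ → (3,0,-2)
descent: ρ → (-2,4,1)  [lands on river]
river: ρ → (1,4,-2)
closes: descent 2, river 2
min |a| on river = 1

1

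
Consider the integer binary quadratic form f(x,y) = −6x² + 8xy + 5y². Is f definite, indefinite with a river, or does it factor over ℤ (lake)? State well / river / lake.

D = b²−4ac = 8² − 4·(-6)·5 = 184
D > 0 non-square ⇒ indefinite ⇒ periodic river

river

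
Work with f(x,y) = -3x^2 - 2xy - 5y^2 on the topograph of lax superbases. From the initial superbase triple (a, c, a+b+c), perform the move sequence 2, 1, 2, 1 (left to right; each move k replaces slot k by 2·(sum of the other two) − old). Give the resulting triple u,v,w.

start (-3,-5,-10) = (f(1,0),f(0,1),f(1,1))
replace slot 2: 2·((-3)+(-10)) − (-5) = -21 → (-3,-21,-10)
replace slot 1: 2·((-21)+(-10)) − (-3) = -59 → (-59,-21,-10)
replace slot 2: 2·((-59)+(-10)) − (-21) = -117 → (-59,-117,-10)
replace slot 1: 2·((-117)+(-10)) − (-59) = -195 → (-195,-117,-10)

-195,-117,-10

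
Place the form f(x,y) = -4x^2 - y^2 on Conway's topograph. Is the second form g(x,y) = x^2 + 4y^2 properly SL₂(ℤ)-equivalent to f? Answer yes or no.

D₁ = -16, D₂ = -16
f is negative-definite; reduce −f:
−f: flip: (4,0,1)→(1,0,4)
−f: reduced (well bottom): (1,0,4) with a≤c, −a<b≤a
flip sign back: reduced form of f is (-1,0,-4)
g: reduced (well bottom): (1,0,4) with a≤c, −a<b≤a
reduced forms (-1, 0, -4) vs (1, 0, 4) ⇒ inequivalent

no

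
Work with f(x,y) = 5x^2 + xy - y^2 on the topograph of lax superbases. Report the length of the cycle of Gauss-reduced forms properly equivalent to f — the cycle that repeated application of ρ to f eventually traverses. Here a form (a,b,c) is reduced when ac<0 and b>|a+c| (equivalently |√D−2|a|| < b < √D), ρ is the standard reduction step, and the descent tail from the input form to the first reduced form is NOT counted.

D = 21, ⌊√D⌋ = 4
descent: ρ → (-1,3,3)  [lands on river]
river: ρ → (3,3,-1)
ρ-cycle length = 2 (tail of 1 descent step not counted)

2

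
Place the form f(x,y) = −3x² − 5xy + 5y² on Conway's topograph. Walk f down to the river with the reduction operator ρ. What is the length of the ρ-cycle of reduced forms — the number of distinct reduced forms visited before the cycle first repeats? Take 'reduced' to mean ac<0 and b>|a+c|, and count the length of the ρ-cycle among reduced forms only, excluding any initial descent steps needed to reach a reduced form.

D = 85, ⌊√D⌋ = 9
descent: ρ → (5,5,-3)  [lands on river]
river: ρ → (-3,7,3)
river: ρ → (3,5,-5)
river: ρ → (-5,5,3)
river: ρ → (3,7,-3)
river: ρ → (-3,5,5)
ρ-cycle length = 6 (tail of 1 descent step not counted)

6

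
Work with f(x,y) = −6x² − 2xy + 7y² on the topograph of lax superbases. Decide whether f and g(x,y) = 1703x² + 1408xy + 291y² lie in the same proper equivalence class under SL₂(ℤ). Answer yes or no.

D₁ = 172, D₂ = 172
river cycle of f (length 10): (7, 2, -6), (-6, 10, 3), (3, 8, -9), (-9, 10, 2), (2, 10, -9), (-9, 8, 3), (3, 10, -6), (-6, 2, 7), (7, 12, -1), (-1, 12, 7)
river cycle of g (length 10): (7, 2, -6), (-6, 10, 3), (3, 8, -9), (-9, 10, 2), (2, 10, -9), (-9, 8, 3), (3, 10, -6), (-6, 2, 7), (7, 12, -1), (-1, 12, 7)
cycles coincide ⇒ equivalent

yes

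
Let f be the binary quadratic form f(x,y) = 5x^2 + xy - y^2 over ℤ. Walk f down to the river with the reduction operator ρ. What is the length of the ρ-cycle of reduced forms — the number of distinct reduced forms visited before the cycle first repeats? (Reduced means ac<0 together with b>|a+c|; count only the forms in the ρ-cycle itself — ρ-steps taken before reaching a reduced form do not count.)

D = 21, ⌊√D⌋ = 4
descent: ρ → (-1,3,3)  [lands on river]
river: ρ → (3,3,-1)
ρ-cycle length = 2 (tail of 1 descent step not counted)

2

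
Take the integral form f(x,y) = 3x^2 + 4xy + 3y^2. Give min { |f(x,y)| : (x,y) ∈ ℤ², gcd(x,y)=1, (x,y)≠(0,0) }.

translate: b→-2 (≡4 mod 6), so (3,4,3)→(3,-2,2)
flip: (3,-2,2)→(2,2,3)
reduced (well bottom): (2,2,3) with a≤c, −a<b≤a
well minimum = a = 2

2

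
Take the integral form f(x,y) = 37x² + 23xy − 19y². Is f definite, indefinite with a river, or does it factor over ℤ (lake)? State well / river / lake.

D = b²−4ac = 23² − 4·37·(-19) = 3341
D > 0 non-square ⇒ indefinite ⇒ periodic river

river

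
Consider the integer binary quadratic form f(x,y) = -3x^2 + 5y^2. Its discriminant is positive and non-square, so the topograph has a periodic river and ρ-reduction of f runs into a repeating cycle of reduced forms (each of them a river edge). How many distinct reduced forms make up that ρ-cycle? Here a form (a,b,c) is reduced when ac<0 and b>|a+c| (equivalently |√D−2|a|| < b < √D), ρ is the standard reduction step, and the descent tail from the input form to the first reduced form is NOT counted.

D = 60, ⌊√D⌋ = 7
descent: ρ → (5,0,-3)
descent: ρ → (-3,6,2)  [lands on river]
river: ρ → (2,6,-3)
ρ-cycle length = 2 (tail of 2 descent steps not counted)

2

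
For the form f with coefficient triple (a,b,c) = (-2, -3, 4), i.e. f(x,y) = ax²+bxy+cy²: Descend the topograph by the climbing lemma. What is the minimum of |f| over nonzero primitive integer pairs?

descent: ρ → (4,3,-2)  [lands on river]
river: ρ → (-2,5,2)
river: ρ → (2,3,-4)
river: ρ → (-4,5,1)
river: ρ → (1,5,-4)
river: ρ → (-4,3,2)
river: ρ → (2,5,-2)
river: ρ → (-2,3,4)
river: ρ → (4,5,-1)
river: ρ → (-1,5,4)
closes: descent 1, river 10
min |a| on river = 1

1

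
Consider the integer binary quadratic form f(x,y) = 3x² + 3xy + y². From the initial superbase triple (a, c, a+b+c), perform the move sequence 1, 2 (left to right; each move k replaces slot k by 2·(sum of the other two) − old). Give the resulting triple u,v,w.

start (3,1,7) = (f(1,0),f(0,1),f(1,1))
replace slot 1: 2·(1+7) − 3 = 13 → (13,1,7)
replace slot 2: 2·(13+7) − 1 = 39 → (13,39,7)

13,39,7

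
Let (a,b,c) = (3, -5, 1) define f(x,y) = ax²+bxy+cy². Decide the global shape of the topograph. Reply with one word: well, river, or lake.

D = b²−4ac = (-5)² − 4·3·1 = 13
D > 0 non-square ⇒ indefinite ⇒ periodic river

river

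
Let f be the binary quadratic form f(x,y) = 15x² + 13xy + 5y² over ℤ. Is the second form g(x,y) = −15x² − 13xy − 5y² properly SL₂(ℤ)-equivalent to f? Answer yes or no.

D₁ = -131, D₂ = -131
f: flip: (15,13,5)→(5,-13,15)
f: translate: b→-3 (≡-13 mod 10), so (5,-13,15)→(5,-3,7)
f: reduced (well bottom): (5,-3,7) with a≤c, −a<b≤a
g is negative-definite; reduce −g:
−g: flip: (15,13,5)→(5,-13,15)
−g: translate: b→-3 (≡-13 mod 10), so (5,-13,15)→(5,-3,7)
−g: reduced (well bottom): (5,-3,7) with a≤c, −a<b≤a
flip sign back: reduced form of g is (-5,3,-7)
reduced forms (5, -3, 7) vs (-5, 3, -7) ⇒ inequivalent

no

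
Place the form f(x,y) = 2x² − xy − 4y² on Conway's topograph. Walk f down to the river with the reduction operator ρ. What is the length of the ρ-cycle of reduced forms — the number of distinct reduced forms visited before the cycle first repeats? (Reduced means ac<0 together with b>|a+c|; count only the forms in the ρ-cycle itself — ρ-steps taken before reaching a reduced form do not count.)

D = 33, ⌊√D⌋ = 5
descent: ρ → (-4,1,2)
descent: ρ → (2,3,-3)  [lands on river]
river: ρ → (-3,3,2)
river: ρ → (2,5,-1)
river: ρ → (-1,5,2)
ρ-cycle length = 4 (tail of 2 descent steps not counted)

4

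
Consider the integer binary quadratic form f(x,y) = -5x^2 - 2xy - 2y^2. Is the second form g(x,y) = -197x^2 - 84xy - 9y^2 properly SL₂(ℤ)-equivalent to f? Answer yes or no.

D₁ = -36, D₂ = -36
f is negative-definite; reduce −f:
−f: flip: (5,2,2)→(2,-2,5)
−f: translate: b→2 (≡-2 mod 4), so (2,-2,5)→(2,2,5)
−f: reduced (well bottom): (2,2,5) with a≤c, −a<b≤a
flip sign back: reduced form of f is (-2,-2,-5)
g is negative-definite; reduce −g:
−g: flip: (197,84,9)→(9,-84,197)
−g: translate: b→6 (≡-84 mod 18), so (9,-84,197)→(9,6,2)
−g: flip: (9,6,2)→(2,-6,9)
−g: translate: b→2 (≡-6 mod 4), so (2,-6,9)→(2,2,5)
−g: reduced (well bottom): (2,2,5) with a≤c, −a<b≤a
flip sign back: reduced form of g is (-2,-2,-5)
reduced forms (-2, -2, -5) vs (-2, -2, -5) ⇒ equivalent

yes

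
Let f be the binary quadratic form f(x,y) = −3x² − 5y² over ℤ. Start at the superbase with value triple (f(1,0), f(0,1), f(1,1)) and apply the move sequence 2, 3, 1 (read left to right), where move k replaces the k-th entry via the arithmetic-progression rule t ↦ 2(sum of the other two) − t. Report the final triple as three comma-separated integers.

start (-3,-5,-8) = (f(1,0),f(0,1),f(1,1))
replace slot 2: 2·((-3)+(-8)) − (-5) = -17 → (-3,-17,-8)
replace slot 3: 2·((-3)+(-17)) − (-8) = -32 → (-3,-17,-32)
replace slot 1: 2·((-17)+(-32)) − (-3) = -95 → (-95,-17,-32)

-95,-17,-32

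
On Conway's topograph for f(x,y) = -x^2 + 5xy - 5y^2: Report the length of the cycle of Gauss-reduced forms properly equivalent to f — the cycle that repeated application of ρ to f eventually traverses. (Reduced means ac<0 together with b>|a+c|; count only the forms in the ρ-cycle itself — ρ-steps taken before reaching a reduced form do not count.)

D = 5, ⌊√D⌋ = 2
descent: ρ → (-5,5,-1)
descent: ρ → (-1,1,1)  [lands on river]
river: ρ → (1,1,-1)
ρ-cycle length = 2 (tail of 2 descent steps not counted)

2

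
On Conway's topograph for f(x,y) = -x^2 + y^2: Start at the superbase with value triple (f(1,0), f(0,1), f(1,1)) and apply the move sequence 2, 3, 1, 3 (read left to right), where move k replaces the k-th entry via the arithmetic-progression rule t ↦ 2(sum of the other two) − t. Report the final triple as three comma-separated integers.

start (-1,1,0) = (f(1,0),f(0,1),f(1,1))
replace slot 2: 2·((-1)+0) − 1 = -3 → (-1,-3,0)
replace slot 3: 2·((-1)+(-3)) − 0 = -8 → (-1,-3,-8)
replace slot 1: 2·((-3)+(-8)) − (-1) = -21 → (-21,-3,-8)
replace slot 3: 2·((-21)+(-3)) − (-8) = -40 → (-21,-3,-40)

-21,-3,-40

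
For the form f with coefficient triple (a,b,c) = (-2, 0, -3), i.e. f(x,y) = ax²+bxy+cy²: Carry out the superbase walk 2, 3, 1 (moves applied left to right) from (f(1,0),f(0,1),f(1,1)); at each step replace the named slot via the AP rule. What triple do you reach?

start (-2,-3,-5) = (f(1,0),f(0,1),f(1,1))
replace slot 2: 2·((-2)+(-5)) − (-3) = -11 → (-2,-11,-5)
replace slot 3: 2·((-2)+(-11)) − (-5) = -21 → (-2,-11,-21)
replace slot 1: 2·((-11)+(-21)) − (-2) = -62 → (-62,-11,-21)

-62,-11,-21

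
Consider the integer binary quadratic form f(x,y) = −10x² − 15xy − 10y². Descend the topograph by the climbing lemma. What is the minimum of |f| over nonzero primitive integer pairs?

translate: b→-5 (≡15 mod 20), so (10,15,10)→(10,-5,5)
flip: (10,-5,5)→(5,5,10)
reduced (well bottom): (5,5,10) with a≤c, −a<b≤a
well minimum |f| = |-5| = 5 (negative-definite)

5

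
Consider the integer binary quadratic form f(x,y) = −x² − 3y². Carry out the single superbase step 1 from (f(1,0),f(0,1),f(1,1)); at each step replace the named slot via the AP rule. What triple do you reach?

start (-1,-3,-4) = (f(1,0),f(0,1),f(1,1))
replace slot 1: 2·((-3)+(-4)) − (-1) = -13 → (-13,-3,-4)

-13,-3,-4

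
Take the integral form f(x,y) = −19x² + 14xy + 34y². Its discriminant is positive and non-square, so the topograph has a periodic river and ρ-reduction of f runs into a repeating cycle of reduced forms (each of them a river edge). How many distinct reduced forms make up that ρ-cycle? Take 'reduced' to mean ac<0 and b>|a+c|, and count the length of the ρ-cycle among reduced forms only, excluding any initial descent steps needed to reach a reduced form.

D = 2780, ⌊√D⌋ = 52
descent: ρ → (34,-14,-19)
descent: ρ → (-19,52,1)  [lands on river]
river: ρ → (1,52,-19)
river: ρ → (-19,24,29)
river: ρ → (29,34,-14)
river: ρ → (-14,50,5)
river: ρ → (5,50,-14)
river: ρ → (-14,34,29)
river: ρ → (29,24,-19)
ρ-cycle length = 8 (tail of 2 descent steps not counted)

8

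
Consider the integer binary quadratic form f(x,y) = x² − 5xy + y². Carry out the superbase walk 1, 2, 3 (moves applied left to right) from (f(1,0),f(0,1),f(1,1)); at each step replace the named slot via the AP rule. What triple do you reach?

start (1,1,-3) = (f(1,0),f(0,1),f(1,1))
replace slot 1: 2·(1+(-3)) − 1 = -5 → (-5,1,-3)
replace slot 2: 2·((-5)+(-3)) − 1 = -17 → (-5,-17,-3)
replace slot 3: 2·((-5)+(-17)) − (-3) = -41 → (-5,-17,-41)

-5,-17,-41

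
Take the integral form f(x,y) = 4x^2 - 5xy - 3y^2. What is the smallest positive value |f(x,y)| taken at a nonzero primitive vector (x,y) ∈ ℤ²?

descent: ρ → (-3,5,4)  [lands on river]
river: ρ → (4,3,-4)
river: ρ → (-4,5,3)
river: ρ → (3,7,-2)
river: ρ → (-2,5,6)
river: ρ → (6,7,-1)
river: ρ → (-1,7,6)
river: ρ → (6,5,-2)
river: ρ → (-2,7,3)
river: ρ → (3,5,-4)
river: ρ → (-4,3,4)
river: ρ → (4,5,-3)
river: ρ → (-3,7,2)
river: ρ → (2,5,-6)
river: ρ → (-6,7,1)
river: ρ → (1,7,-6)
river: ρ → (-6,5,2)
river: ρ → (2,7,-3)
closes: descent 1, river 18
min |a| on river = 1

1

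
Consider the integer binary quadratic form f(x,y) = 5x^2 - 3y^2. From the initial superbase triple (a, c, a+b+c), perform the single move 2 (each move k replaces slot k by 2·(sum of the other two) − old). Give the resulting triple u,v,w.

start (5,-3,2) = (f(1,0),f(0,1),f(1,1))
replace slot 2: 2·(5+2) − (-3) = 17 → (5,17,2)

5,17,2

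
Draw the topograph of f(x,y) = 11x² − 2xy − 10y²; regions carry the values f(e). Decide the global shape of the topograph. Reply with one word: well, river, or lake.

D = b²−4ac = (-2)² − 4·11·(-10) = 444
D > 0 non-square ⇒ indefinite ⇒ periodic river

river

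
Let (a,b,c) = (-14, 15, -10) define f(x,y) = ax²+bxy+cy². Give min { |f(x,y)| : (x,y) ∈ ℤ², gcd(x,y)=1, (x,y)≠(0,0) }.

translate: b→13 (≡-15 mod 28), so (14,-15,10)→(14,13,9)
flip: (14,13,9)→(9,-13,14)
translate: b→5 (≡-13 mod 18), so (9,-13,14)→(9,5,10)
reduced (well bottom): (9,5,10) with a≤c, −a<b≤a
well minimum |f| = |-9| = 9 (negative-definite)

9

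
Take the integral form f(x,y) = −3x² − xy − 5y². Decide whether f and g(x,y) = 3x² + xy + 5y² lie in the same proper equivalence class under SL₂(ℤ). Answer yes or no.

D₁ = -59, D₂ = -59
f is negative-definite; reduce −f:
−f: reduced (well bottom): (3,1,5) with a≤c, −a<b≤a
flip sign back: reduced form of f is (-3,-1,-5)
g: reduced (well bottom): (3,1,5) with a≤c, −a<b≤a
reduced forms (-3, -1, -5) vs (3, 1, 5) ⇒ inequivalent

no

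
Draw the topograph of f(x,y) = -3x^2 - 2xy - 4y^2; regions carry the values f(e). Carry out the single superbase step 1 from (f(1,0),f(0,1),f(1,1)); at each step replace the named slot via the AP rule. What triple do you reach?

start (-3,-4,-9) = (f(1,0),f(0,1),f(1,1))
replace slot 1: 2·((-4)+(-9)) − (-3) = -23 → (-23,-4,-9)

-23,-4,-9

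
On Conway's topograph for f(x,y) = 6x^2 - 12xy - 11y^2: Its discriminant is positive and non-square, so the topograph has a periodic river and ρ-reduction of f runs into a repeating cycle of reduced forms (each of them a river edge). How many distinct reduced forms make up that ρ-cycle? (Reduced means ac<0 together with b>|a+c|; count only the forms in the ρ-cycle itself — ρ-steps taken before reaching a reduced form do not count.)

D = 408, ⌊√D⌋ = 20
descent: ρ → (-11,12,6)  [lands on river]
river: ρ → (6,12,-11)
river: ρ → (-11,10,7)
river: ρ → (7,18,-3)
river: ρ → (-3,18,7)
river: ρ → (7,10,-11)
ρ-cycle length = 6 (tail of 1 descent step not counted)

6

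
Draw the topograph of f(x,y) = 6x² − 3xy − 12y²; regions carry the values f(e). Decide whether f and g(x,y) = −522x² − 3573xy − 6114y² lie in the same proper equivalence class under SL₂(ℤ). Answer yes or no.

D₁ = 297, D₂ = 297
river cycle of f (length 4): (6, 9, -9), (-9, 9, 6), (6, 15, -3), (-3, 15, 6)
river cycle of g (length 4): (6, 9, -9), (-9, 9, 6), (6, 15, -3), (-3, 15, 6)
cycles coincide ⇒ equivalent

yes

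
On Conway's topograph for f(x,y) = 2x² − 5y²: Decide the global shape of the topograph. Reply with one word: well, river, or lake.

D = b²−4ac = 0² − 4·2·(-5) = 40
D > 0 non-square ⇒ indefinite ⇒ periodic river

river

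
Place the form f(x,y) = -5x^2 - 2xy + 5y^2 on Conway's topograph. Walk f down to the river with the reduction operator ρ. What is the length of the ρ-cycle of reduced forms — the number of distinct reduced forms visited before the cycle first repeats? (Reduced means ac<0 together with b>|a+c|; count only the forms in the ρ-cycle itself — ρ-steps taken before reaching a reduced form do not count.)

D = 104, ⌊√D⌋ = 10
descent: ρ → (5,2,-5)  [lands on river]
river: ρ → (-5,8,2)
river: ρ → (2,8,-5)
river: ρ → (-5,2,5)
river: ρ → (5,8,-2)
river: ρ → (-2,8,5)
ρ-cycle length = 6 (tail of 1 descent step not counted)

6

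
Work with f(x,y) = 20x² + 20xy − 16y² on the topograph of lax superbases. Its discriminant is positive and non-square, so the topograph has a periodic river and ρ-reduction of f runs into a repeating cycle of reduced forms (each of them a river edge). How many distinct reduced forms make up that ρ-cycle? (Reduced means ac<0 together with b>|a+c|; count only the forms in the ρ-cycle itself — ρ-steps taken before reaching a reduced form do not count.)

D = 1680, ⌊√D⌋ = 40
river: ρ → (-16,12,24)
river: ρ → (24,36,-4)
river: ρ → (-4,36,24)
river: ρ → (24,12,-16)
river: ρ → (-16,20,20)
river: ρ → (20,20,-16)
ρ-cycle length = 6 (tail of 0 descent steps not counted)

6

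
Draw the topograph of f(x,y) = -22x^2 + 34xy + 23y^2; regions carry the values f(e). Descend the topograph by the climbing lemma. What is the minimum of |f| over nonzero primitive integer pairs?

river: ρ → (23,12,-33)
river: ρ → (-33,54,2)
river: ρ → (2,54,-33)
river: ρ → (-33,12,23)
river: ρ → (23,34,-22)
river: ρ → (-22,54,3)
river: ρ → (3,54,-22)
river: ρ → (-22,34,23)
closes: descent 0, river 8
min |a| on river = 2

2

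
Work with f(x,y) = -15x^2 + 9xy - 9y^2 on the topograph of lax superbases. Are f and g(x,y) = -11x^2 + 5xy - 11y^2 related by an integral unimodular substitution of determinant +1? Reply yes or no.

D₁ = -459, D₂ = -459
f is negative-definite; reduce −f:
−f: flip: (15,-9,9)→(9,9,15)
−f: reduced (well bottom): (9,9,15) with a≤c, −a<b≤a
flip sign back: reduced form of f is (-9,-9,-15)
g is negative-definite; reduce −g:
−g: flip: (11,-5,11)→(11,5,11)
−g: reduced (well bottom): (11,5,11) with a≤c, −a<b≤a
flip sign back: reduced form of g is (-11,-5,-11)
reduced forms (-9, -9, -15) vs (-11, -5, -11) ⇒ inequivalent

no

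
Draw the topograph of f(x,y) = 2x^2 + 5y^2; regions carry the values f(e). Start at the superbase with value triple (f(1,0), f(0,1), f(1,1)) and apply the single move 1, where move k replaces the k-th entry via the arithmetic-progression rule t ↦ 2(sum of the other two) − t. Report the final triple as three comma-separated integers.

start (2,5,7) = (f(1,0),f(0,1),f(1,1))
replace slot 1: 2·(5+7) − 2 = 22 → (22,5,7)

22,5,7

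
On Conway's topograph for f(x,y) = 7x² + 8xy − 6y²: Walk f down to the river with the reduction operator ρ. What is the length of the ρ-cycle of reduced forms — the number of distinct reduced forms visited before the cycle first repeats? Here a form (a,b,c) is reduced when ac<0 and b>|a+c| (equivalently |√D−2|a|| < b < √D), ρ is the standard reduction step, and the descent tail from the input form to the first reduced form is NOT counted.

D = 232, ⌊√D⌋ = 15
river: ρ → (-6,4,9)
river: ρ → (9,14,-1)
river: ρ → (-1,14,9)
river: ρ → (9,4,-6)
river: ρ → (-6,8,7)
river: ρ → (7,6,-7)
river: ρ → (-7,8,6)
river: ρ → (6,4,-9)
river: ρ → (-9,14,1)
river: ρ → (1,14,-9)
river: ρ → (-9,4,6)
river: ρ → (6,8,-7)
river: ρ → (-7,6,7)
river: ρ → (7,8,-6)
ρ-cycle length = 14 (tail of 0 descent steps not counted)

14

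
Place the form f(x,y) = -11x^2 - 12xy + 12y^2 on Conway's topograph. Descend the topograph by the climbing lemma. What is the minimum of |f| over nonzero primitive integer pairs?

descent: ρ → (12,12,-11)  [lands on river]
river: ρ → (-11,10,13)
river: ρ → (13,16,-8)
river: ρ → (-8,16,13)
river: ρ → (13,10,-11)
river: ρ → (-11,12,12)
closes: descent 1, river 6
min |a| on river = 8

8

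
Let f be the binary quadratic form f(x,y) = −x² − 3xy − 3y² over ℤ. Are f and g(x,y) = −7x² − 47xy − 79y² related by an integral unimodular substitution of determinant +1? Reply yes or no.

D₁ = -3, D₂ = -3
f is negative-definite; reduce −f:
−f: translate: b→1 (≡3 mod 2), so (1,3,3)→(1,1,1)
−f: reduced (well bottom): (1,1,1) with a≤c, −a<b≤a
flip sign back: reduced form of f is (-1,-1,-1)
g is negative-definite; reduce −g:
−g: translate: b→5 (≡47 mod 14), so (7,47,79)→(7,5,1)
−g: flip: (7,5,1)→(1,-5,7)
−g: translate: b→1 (≡-5 mod 2), so (1,-5,7)→(1,1,1)
−g: reduced (well bottom): (1,1,1) with a≤c, −a<b≤a
flip sign back: reduced form of g is (-1,-1,-1)
reduced forms (-1, -1, -1) vs (-1, -1, -1) ⇒ equivalent

yes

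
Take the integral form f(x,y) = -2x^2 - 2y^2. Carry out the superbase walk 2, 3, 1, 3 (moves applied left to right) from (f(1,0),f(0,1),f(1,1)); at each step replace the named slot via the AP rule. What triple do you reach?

start (-2,-2,-4) = (f(1,0),f(0,1),f(1,1))
replace slot 2: 2·((-2)+(-4)) − (-2) = -10 → (-2,-10,-4)
replace slot 3: 2·((-2)+(-10)) − (-4) = -20 → (-2,-10,-20)
replace slot 1: 2·((-10)+(-20)) − (-2) = -58 → (-58,-10,-20)
replace slot 3: 2·((-58)+(-10)) − (-20) = -116 → (-58,-10,-116)

-58,-10,-116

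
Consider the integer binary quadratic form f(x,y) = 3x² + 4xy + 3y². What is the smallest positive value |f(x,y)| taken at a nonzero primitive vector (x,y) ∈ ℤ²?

translate: b→-2 (≡4 mod 6), so (3,4,3)→(3,-2,2)
flip: (3,-2,2)→(2,2,3)
reduced (well bottom): (2,2,3) with a≤c, −a<b≤a
well minimum = a = 2

2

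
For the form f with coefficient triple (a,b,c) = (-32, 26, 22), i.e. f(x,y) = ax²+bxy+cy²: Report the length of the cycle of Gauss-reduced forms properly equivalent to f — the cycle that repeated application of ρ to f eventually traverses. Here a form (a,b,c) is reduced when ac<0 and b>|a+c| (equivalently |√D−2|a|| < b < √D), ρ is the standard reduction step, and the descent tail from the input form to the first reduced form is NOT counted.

D = 3492, ⌊√D⌋ = 59
river: ρ → (22,18,-36)
river: ρ → (-36,54,4)
river: ρ → (4,58,-8)
river: ρ → (-8,54,18)
river: ρ → (18,54,-8)
river: ρ → (-8,58,4)
river: ρ → (4,54,-36)
river: ρ → (-36,18,22)
river: ρ → (22,26,-32)
river: ρ → (-32,38,16)
river: ρ → (16,58,-2)
river: ρ → (-2,58,16)
river: ρ → (16,38,-32)
river: ρ → (-32,26,22)
ρ-cycle length = 14 (tail of 0 descent steps not counted)

14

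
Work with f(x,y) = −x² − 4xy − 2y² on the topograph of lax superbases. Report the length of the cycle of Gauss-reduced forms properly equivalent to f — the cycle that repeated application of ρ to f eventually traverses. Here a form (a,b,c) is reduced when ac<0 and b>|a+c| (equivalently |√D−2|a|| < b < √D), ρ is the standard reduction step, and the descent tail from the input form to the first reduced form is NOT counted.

D = 8, ⌊√D⌋ = 2
descent: ρ → (-2,0,1)
descent: ρ → (1,2,-1)  [lands on river]
river: ρ → (-1,2,1)
ρ-cycle length = 2 (tail of 2 descent steps not counted)

2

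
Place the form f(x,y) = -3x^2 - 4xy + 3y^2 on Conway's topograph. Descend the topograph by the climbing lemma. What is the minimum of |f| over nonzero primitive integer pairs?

descent: ρ → (3,4,-3)  [lands on river]
river: ρ → (-3,2,4)
river: ρ → (4,6,-1)
river: ρ → (-1,6,4)
river: ρ → (4,2,-3)
river: ρ → (-3,4,3)
river: ρ → (3,2,-4)
river: ρ → (-4,6,1)
river: ρ → (1,6,-4)
river: ρ → (-4,2,3)
closes: descent 1, river 10
min |a| on river = 1

1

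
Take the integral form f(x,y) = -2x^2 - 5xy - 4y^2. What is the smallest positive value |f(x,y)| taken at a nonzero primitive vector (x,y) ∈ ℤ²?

translate: b→1 (≡5 mod 4), so (2,5,4)→(2,1,1)
flip: (2,1,1)→(1,-1,2)
translate: b→1 (≡-1 mod 2), so (1,-1,2)→(1,1,2)
reduced (well bottom): (1,1,2) with a≤c, −a<b≤a
well minimum |f| = |-1| = 1 (negative-definite)

1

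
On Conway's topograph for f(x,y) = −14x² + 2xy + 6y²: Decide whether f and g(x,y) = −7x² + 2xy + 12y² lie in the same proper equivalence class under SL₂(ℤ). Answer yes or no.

D₁ = 340, D₂ = 340
river cycle of f (length 6): (6, 10, -10), (-10, 10, 6), (6, 14, -6), (-6, 10, 10), (10, 10, -6), (-6, 14, 6)
river cycle of g (length 14): (-7, 16, 3), (3, 14, -12), (-12, 10, 5), (5, 10, -12), (-12, 14, 3), (3, 16, -7), (-7, 12, 7), (7, 16, -3), (-3, 14, 12), (12, 10, -5), … (4 more)
cycles differ ⇒ inequivalent

no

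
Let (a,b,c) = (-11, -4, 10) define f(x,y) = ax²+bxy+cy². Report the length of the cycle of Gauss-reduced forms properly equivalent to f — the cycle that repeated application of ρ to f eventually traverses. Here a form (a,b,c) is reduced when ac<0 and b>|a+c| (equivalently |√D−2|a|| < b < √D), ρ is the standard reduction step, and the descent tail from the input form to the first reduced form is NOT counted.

D = 456, ⌊√D⌋ = 21
descent: ρ → (10,4,-11)  [lands on river]
river: ρ → (-11,18,3)
river: ρ → (3,18,-11)
river: ρ → (-11,4,10)
river: ρ → (10,16,-5)
river: ρ → (-5,14,13)
river: ρ → (13,12,-6)
river: ρ → (-6,12,13)
river: ρ → (13,14,-5)
river: ρ → (-5,16,10)
ρ-cycle length = 10 (tail of 1 descent step not counted)

10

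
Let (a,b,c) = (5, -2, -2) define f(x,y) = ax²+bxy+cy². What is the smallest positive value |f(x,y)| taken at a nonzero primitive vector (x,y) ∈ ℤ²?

descent: ρ → (-2,6,1)  [lands on river]
river: ρ → (1,6,-2)
closes: descent 1, river 2
min |a| on river = 1

1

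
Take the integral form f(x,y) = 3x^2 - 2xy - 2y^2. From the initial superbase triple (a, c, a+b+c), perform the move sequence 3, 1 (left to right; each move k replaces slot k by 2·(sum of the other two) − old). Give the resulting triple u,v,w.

start (3,-2,-1) = (f(1,0),f(0,1),f(1,1))
replace slot 3: 2·(3+(-2)) − (-1) = 3 → (3,-2,3)
replace slot 1: 2·((-2)+3) − 3 = -1 → (-1,-2,3)

-1,-2,3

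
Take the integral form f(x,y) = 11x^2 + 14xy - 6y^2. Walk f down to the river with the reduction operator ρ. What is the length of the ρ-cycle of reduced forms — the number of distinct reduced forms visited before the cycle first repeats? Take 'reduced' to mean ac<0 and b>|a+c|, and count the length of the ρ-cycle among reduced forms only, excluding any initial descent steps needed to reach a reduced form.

D = 460, ⌊√D⌋ = 21
river: ρ → (-6,10,15)
river: ρ → (15,20,-1)
river: ρ → (-1,20,15)
river: ρ → (15,10,-6)
river: ρ → (-6,14,11)
river: ρ → (11,8,-9)
river: ρ → (-9,10,10)
river: ρ → (10,10,-9)
river: ρ → (-9,8,11)
river: ρ → (11,14,-6)
ρ-cycle length = 10 (tail of 0 descent steps not counted)

10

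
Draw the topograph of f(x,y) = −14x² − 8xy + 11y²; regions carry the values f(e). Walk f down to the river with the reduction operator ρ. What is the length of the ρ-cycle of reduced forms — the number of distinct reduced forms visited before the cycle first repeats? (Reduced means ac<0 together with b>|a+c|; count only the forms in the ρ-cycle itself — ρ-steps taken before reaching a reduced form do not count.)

D = 680, ⌊√D⌋ = 26
descent: ρ → (11,8,-14)  [lands on river]
river: ρ → (-14,20,5)
river: ρ → (5,20,-14)
river: ρ → (-14,8,11)
river: ρ → (11,14,-11)
river: ρ → (-11,8,14)
river: ρ → (14,20,-5)
river: ρ → (-5,20,14)
river: ρ → (14,8,-11)
river: ρ → (-11,14,11)
ρ-cycle length = 10 (tail of 1 descent step not counted)

10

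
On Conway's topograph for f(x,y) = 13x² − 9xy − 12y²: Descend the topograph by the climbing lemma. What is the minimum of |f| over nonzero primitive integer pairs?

descent: ρ → (-12,9,13)  [lands on river]
river: ρ → (13,17,-8)
river: ρ → (-8,15,15)
river: ρ → (15,15,-8)
river: ρ → (-8,17,13)
river: ρ → (13,9,-12)
river: ρ → (-12,15,10)
river: ρ → (10,25,-2)
river: ρ → (-2,23,22)
river: ρ → (22,21,-3)
river: ρ → (-3,21,22)
river: ρ → (22,23,-2)
river: ρ → (-2,25,10)
river: ρ → (10,15,-12)
closes: descent 1, river 14
min |a| on river = 2

2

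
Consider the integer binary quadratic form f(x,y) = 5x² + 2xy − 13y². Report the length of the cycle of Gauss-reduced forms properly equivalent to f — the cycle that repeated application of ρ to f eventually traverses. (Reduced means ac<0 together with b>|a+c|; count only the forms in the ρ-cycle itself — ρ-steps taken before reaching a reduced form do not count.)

D = 264, ⌊√D⌋ = 16
descent: ρ → (-13,-2,5)
descent: ρ → (5,12,-6)  [lands on river]
river: ρ → (-6,12,5)
river: ρ → (5,8,-10)
river: ρ → (-10,12,3)
river: ρ → (3,12,-10)
river: ρ → (-10,8,5)
ρ-cycle length = 6 (tail of 2 descent steps not counted)

6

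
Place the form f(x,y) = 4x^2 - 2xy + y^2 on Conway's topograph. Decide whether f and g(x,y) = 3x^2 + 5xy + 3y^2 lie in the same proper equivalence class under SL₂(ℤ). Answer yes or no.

D₁ = -12, D₂ = -11
discriminants differ ⇒ not SL₂(ℤ)-equivalent

no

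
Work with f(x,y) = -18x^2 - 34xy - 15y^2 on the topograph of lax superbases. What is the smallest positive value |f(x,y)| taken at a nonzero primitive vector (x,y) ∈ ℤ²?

descent: ρ → (-15,4,1)
descent: ρ → (1,8,-3)  [lands on river]
river: ρ → (-3,4,5)
river: ρ → (5,6,-2)
river: ρ → (-2,6,5)
river: ρ → (5,4,-3)
river: ρ → (-3,8,1)
closes: descent 2, river 6
min |a| on river = 1

1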